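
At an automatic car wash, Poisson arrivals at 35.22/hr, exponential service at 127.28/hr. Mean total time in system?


W = 1/(μ−λ) = 1/(127.28 − 35.22) = 1/92.06 = 0.01086 hr

Final: 0.01086 hr


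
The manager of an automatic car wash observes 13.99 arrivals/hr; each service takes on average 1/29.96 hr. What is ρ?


ρ = λ/μ = 13.99/29.96 = 0.4670

Final: 0.4670


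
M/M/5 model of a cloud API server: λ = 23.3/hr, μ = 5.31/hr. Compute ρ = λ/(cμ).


ρ = λ/(cμ) = 23.3/(5·5.31) = 23.3/26.55 = 0.8776

Final: 0.8776


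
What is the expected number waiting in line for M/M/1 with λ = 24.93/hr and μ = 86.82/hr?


ρ = 24.93/86.82 = 0.2871
Lq = ρ²/(1−ρ) = 0.08245/0.7129 = 0.1157

Final: 0.1157


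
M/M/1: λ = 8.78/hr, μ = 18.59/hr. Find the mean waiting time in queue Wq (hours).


ρ = 8.78/18.59 = 0.4723
Wq = ρ/(μ−λ) = 0.4723/(18.59 − 8.78) = 0.4723/9.81 = 0.04814 hr

Final: 0.04814 hr


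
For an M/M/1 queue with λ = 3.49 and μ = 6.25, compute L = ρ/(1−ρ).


ρ = λ/μ = 3.49/6.25 = 0.5584
L = ρ/(1−ρ) = 0.5584/(1 − 0.5584) = 0.5584/0.4416 = 1.2645

Final: 1.2645


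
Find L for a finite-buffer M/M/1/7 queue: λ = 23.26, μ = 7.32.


ρ = 23.26/7.32 = 3.1776
L = ρ[1 − (K+1)ρ^K + Kρ^(K+1)] / [(1−ρ)(1−ρ^(K+1))]
Numerator: 3.1776·(1 − 8·3271.074273 + 7·10394.151310) = 148048.835468
Denominator: (-2.1776)·(-10393.151310) = 22632.080859
L = 148048.835468/22632.080859 = 6.5415

Final: 6.5415


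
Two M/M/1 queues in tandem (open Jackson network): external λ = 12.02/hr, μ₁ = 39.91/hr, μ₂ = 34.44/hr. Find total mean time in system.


Each node sees arrival rate λ = 12.02/hr (tandem ⇒ throughput preserved).
W₁ = 1/(μ₁−λ) = 1/(39.91−12.02) = 0.03586 hr
W₂ = 1/(μ₂−λ) = 1/(34.44−12.02) = 0.04460 hr
W_total = W₁ + W₂ = 0.03586 + 0.04460 = 0.08046 hr

Final: 0.08046 hr


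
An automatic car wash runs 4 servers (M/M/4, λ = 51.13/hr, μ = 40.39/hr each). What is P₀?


a = λ/μ = 51.13/40.39 = 1.2659; ρ = a/c = 0.3165
Σ_{k=0}^{3} a^k/k! (terms k=0..3) = 1.00000 + 1.26591 + 0.80126 + 0.33811 = 3.40528
Tail: a^4/(4!(1−ρ)) = 2.56808/(24·0.6835) = 0.15655
P₀ = 1/(3.40528 + 0.15655) = 1/3.56182 = 0.280755

Final: 0.280755


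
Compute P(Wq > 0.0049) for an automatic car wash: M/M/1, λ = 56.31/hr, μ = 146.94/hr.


ρ = 56.31/146.94 = 0.3832
P(Wq > t) = ρ·e^{−(μ−λ)t} = 0.3832·e^{−0.4441}
= 0.3832·0.641410 = 0.245799

Final: 0.245799


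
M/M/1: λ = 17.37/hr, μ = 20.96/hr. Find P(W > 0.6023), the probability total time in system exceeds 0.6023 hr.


W ~ Exponential(μ−λ) for M/M/1.
μ − λ = 20.96 − 17.37 = 3.5900
P(W > t) = e^{−(μ−λ)t} = e^{−2.1623} = 0.115065

Final: 0.115065


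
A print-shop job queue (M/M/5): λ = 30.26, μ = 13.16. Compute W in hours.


a = 2.2994; ρ = 0.4599; P₀ = 0.098758
Lq = P₀·a^c·ρ/(c!(1−ρ)²) = 0.08339
Wq = Lq/λ = 0.08339/30.26 = 0.002756 hr
W = Wq + 1/μ = 0.002756 + 0.07599 = 0.07874 hr

Final: 0.07874 hr


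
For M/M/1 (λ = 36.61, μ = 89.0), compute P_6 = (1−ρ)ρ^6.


ρ = 36.61/89.0 = 0.4113
P_n = (1−ρ)·ρ^n = (1 − 0.4113)·0.4113^6 = 0.5887·0.004845 = 0.002852

Final: 0.002852


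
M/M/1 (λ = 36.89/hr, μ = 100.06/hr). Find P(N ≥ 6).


ρ = 36.89/100.06 = 0.3687
P(N ≥ n) = ρ^n = 0.3687^6 = 0.002511

Final: 0.002511


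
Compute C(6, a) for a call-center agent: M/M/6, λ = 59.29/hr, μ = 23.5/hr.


a = λ/μ = 2.5230; ρ = a/6 = 0.4205
P₀ = 0.079741 (from M/M/c formula)
C(c,a) = [a^c/(c!(1−ρ))]·P₀ = [257.91793/(720·0.5795)]·0.079741
= 0.61815·0.079741 = 0.049292

Final: 0.049292


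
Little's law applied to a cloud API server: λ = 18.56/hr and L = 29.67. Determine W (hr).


W = L/λ = 29.67/18.56 = 1.5986 hr

Final: 1.5986 hr


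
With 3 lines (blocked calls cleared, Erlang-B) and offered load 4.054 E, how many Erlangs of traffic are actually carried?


B(3,4.054) = 0.455552 (Erlang-B)
Carried load = a(1 − B) = 4.054·(1 − 0.455552) = 4.054·0.544448 = 2.2072 E

Final: 2.2072 Erlangs


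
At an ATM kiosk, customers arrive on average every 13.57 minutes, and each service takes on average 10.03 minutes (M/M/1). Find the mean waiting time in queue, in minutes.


λ = 60/13.57 = 4.4215 /hr
μ = 60/10.03 = 5.9821 /hr
ρ = λ/μ = 4.4215/5.9821 = 0.7391
Wq = ρ/(μ−λ) = 0.7391/(5.9821−4.4215) = 0.47364 hr
In minutes: 0.47364·60 = 28.418 min

Final: 28.418 min


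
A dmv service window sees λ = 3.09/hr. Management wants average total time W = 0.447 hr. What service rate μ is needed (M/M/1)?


W = 1/(μ−λ) ⇒ μ − λ = 1/W = 1/0.447 = 2.2371
μ = λ + 1/W = 3.09 + 2.2371 = 5.3271 per hr

Final: 5.3271 /hr


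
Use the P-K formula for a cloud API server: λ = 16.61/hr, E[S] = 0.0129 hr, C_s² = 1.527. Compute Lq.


ρ = λ·E[S] = 16.61·0.0129 = 0.2143
Lq = ρ²(1+C_s²)/(2(1−ρ)) = 0.04591·(1+1.527)/(2·0.7857)
= 0.04591·2.5270/1.5715 = 0.07383

Final: 0.07383


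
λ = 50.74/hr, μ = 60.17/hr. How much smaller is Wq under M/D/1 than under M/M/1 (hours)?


ρ = 50.74/60.17 = 0.8433
Wq(M/M/1) = ρ/(μ−λ) = 0.8433/9.43 = 0.08942 hr
Wq(M/D/1) = ρ/(2(μ−λ)) = 0.04471 hr
Savings = 0.08942 − 0.04471 = 0.04471 hr

Final: 0.04471 hr


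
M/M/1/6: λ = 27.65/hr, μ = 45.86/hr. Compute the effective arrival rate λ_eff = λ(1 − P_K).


ρ = 0.6029; P_K = (1−ρ)ρ^6/(1−ρ^7) = 0.019643
λ_eff = λ(1 − P_K) = 27.65·(1 − 0.019643) = 27.65·0.980357 = 27.1069 /hr

Final: 27.1069 /hr


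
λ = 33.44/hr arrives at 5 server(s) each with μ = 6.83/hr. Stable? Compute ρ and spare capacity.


Total capacity cμ = 5·6.83 = 34.15/hr
ρ = λ/(cμ) = 33.44/34.15 = 0.9792
Stable ⇔ ρ < 1: YES
Spare capacity = cμ − λ = 34.15 − 33.44 = 0.71/hr

Final: ρ = 0.9792; stable; margin = 0.71/hr


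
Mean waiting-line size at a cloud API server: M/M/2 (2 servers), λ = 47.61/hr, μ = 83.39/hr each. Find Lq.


a = λ/μ = 0.5709; ρ = a/2 = 0.2855
P₀ = 0.555856
Lq = P₀·a^c·ρ / (c!·(1−ρ)²) = 0.555856·0.32596·0.2855/(2·0.51056)
= 0.05065

Final: 0.05065


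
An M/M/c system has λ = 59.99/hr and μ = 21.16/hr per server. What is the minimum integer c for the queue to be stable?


Stability requires cμ > λ ⇔ c > λ/μ.
λ/μ = 59.99/21.16 = 2.8351
Minimum integer c = ⌊2.8351⌋ + 1 = 3
Check: 3·21.16 = 63.48 > 59.99, while 2·21.16 = 42.32 ≤ 59.99

Final: 3 servers


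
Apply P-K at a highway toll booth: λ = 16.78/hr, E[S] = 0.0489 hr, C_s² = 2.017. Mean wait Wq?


ρ = λ·E[S] = 16.78·0.0489 = 0.8205
E[S²] = E[S]²(1+C_s²) = 0.0489²·(1+2.017) = 0.007214
Wq = λ·E[S²]/(2(1−ρ)) = 16.78·0.007214/(2·0.1795) = 0.33728 hr

Final: 0.33728 hr


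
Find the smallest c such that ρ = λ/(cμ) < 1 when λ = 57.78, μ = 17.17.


Stability requires cμ > λ ⇔ c > λ/μ.
λ/μ = 57.78/17.17 = 3.3652
Minimum integer c = ⌊3.3652⌋ + 1 = 4
Check: 4·17.17 = 68.68 > 57.78, while 3·17.17 = 51.51 ≤ 57.78

Final: 4 servers


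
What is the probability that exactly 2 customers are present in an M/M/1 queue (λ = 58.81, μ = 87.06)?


ρ = 58.81/87.06 = 0.6755
P_n = (1−ρ)·ρ^n = (1 − 0.6755)·0.6755^2 = 0.3245·0.456315 = 0.148069

Final: 0.148069


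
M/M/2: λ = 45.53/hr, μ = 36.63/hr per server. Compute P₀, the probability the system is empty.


a = λ/μ = 45.53/36.63 = 1.2430; ρ = a/c = 0.6215
Σ_{k=0}^{1} a^k/k! (terms k=0..1) = 1.00000 + 1.24297 = 2.24297
Tail: a^2/(2!(1−ρ)) = 1.54498/(2·0.3785) = 2.04084
P₀ = 1/(2.24297 + 2.04084) = 1/4.28381 = 0.233437

Final: 0.233437


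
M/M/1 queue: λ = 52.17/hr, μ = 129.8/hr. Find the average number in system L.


ρ = λ/μ = 52.17/129.8 = 0.4019
L = ρ/(1−ρ) = 0.4019/(1 − 0.4019) = 0.4019/0.5981 = 0.6720

Final: 0.6720


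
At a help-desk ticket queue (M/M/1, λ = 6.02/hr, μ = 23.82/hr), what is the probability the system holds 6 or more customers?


ρ = 6.02/23.82 = 0.2527
P(N ≥ n) = ρ^n = 0.2527^6 = 0.0002606

Final: 0.0002606


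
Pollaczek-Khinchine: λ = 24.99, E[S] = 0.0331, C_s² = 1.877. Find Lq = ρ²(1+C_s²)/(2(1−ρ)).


ρ = λ·E[S] = 24.99·0.0331 = 0.8272
Lq = ρ²(1+C_s²)/(2(1−ρ)) = 0.6842·(1+1.877)/(2·0.1728)
= 0.6842·2.8770/0.3457 = 5.69478

Final: 5.69478


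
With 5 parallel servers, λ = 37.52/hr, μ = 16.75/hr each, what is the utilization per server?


ρ = λ/(cμ) = 37.52/(5·16.75) = 37.52/83.75 = 0.4480

Final: 0.4480


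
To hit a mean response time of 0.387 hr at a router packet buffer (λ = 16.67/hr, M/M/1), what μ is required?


W = 1/(μ−λ) ⇒ μ − λ = 1/W = 1/0.387 = 2.5840
μ = λ + 1/W = 16.67 + 2.5840 = 19.2540 per hr

Final: 19.2540 /hr


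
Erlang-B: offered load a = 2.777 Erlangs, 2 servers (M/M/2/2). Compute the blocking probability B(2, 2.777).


B(c,a) = (a^c/c!) / Σ_{k=0}^{c} a^k/k!
a^2/2! = 3.855865
Σ terms (k=0..2): 1.00000 + 2.77700 + 3.85586 = 7.632865
B = 3.855865/7.632865 = 0.505166

Final: 0.505166


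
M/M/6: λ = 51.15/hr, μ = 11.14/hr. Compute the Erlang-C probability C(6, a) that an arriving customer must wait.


a = λ/μ = 4.5916; ρ = a/6 = 0.7653
P₀ = 0.008115 (from M/M/c formula)
C(c,a) = [a^c/(c!(1−ρ))]·P₀ = [9370.49824/(720·0.2347)]·0.008115
= 55.44261·0.008115 = 0.449893

Final: 0.449893


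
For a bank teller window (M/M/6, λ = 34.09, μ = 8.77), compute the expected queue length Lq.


a = λ/μ = 3.8871; ρ = a/6 = 0.6479
P₀ = 0.018960
Lq = P₀·a^c·ρ / (c!·(1−ρ)²) = 0.018960·3449.56591·0.6479/(720·0.12401)
= 0.47455

Final: 0.47455


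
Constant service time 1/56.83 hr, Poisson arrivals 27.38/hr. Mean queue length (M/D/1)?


ρ = 27.38/56.83 = 0.4818
M/D/1: Lq = ρ²/(2(1−ρ)) = 0.2321/(2·0.5182) = 0.22396

Final: 0.22396


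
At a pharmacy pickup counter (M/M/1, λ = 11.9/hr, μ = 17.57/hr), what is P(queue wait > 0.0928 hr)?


ρ = 11.9/17.57 = 0.6773
P(Wq > t) = ρ·e^{−(μ−λ)t} = 0.6773·e^{−0.5262}
= 0.6773·0.590860 = 0.400184

Final: 0.400184


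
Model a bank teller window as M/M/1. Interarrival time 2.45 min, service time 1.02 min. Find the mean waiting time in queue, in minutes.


λ = 60/2.45 = 24.4898 /hr
μ = 60/1.02 = 58.8235 /hr
ρ = λ/μ = 24.4898/58.8235 = 0.4163
Wq = ρ/(μ−λ) = 0.4163/(58.8235−24.4898) = 0.01213 hr
In minutes: 0.01213·60 = 0.7276 min

Final: 0.7276 min


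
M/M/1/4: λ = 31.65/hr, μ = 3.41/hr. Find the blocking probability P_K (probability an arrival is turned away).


ρ = λ/μ = 31.65/3.41 = 9.2815
P_K = (1−ρ)ρ^K/(1−ρ^(K+1)) = (-8.2815·7421.254776)/(1 − 68880.561193)
= -61459.306417/-68879.561193 = 0.892272

Final: 0.892272


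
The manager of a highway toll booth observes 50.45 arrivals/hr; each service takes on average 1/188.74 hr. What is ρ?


ρ = λ/μ = 50.45/188.74 = 0.2673

Final: 0.2673


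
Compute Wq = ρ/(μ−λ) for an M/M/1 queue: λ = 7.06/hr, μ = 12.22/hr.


ρ = 7.06/12.22 = 0.5777
Wq = ρ/(μ−λ) = 0.5777/(12.22 − 7.06) = 0.5777/5.16 = 0.1120 hr

Final: 0.1120 hr


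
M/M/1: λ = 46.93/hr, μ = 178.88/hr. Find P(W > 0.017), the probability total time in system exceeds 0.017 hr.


W ~ Exponential(μ−λ) for M/M/1.
μ − λ = 178.88 − 46.93 = 131.9500
P(W > t) = e^{−(μ−λ)t} = e^{−2.2431} = 0.106124

Final: 0.106124


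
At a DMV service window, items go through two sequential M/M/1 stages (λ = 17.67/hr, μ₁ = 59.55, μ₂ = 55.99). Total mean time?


Each node sees arrival rate λ = 17.67/hr (tandem ⇒ throughput preserved).
W₁ = 1/(μ₁−λ) = 1/(59.55−17.67) = 0.02388 hr
W₂ = 1/(μ₂−λ) = 1/(55.99−17.67) = 0.02610 hr
W_total = W₁ + W₂ = 0.02388 + 0.02610 = 0.04997 hr

Final: 0.04997 hr


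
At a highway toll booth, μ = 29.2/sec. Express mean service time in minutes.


Mean service time = 1/μ = 1/29.2 second = 0.03425 second
In minutes: 0.03425 × 0.0166667 = 0.0005708 min

Final: 0.0005708 min


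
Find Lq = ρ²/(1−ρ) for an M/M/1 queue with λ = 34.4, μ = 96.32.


ρ = 34.4/96.32 = 0.3571
Lq = ρ²/(1−ρ) = 0.1276/0.6429 = 0.1984

Final: 0.1984


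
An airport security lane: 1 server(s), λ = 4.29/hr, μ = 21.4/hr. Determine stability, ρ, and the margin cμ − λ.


Total capacity cμ = 1·21.4 = 21.40/hr
ρ = λ/(cμ) = 4.29/21.40 = 0.2005
Stable ⇔ ρ < 1: YES
Spare capacity = cμ − λ = 21.40 − 4.29 = 17.11/hr

Final: ρ = 0.2005; stable; margin = 17.11/hr


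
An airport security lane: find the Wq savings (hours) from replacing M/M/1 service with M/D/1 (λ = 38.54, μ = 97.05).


ρ = 38.54/97.05 = 0.3971
Wq(M/M/1) = ρ/(μ−λ) = 0.3971/58.51 = 0.006787 hr
Wq(M/D/1) = ρ/(2(μ−λ)) = 0.003394 hr
Savings = 0.006787 − 0.003394 = 0.003394 hr

Final: 0.003394 hr


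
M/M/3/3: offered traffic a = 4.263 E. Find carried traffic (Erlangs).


B(3,4.263) = 0.473634 (Erlang-B)
Carried load = a(1 − B) = 4.263·(1 − 0.473634) = 4.263·0.526366 = 2.2439 E

Final: 2.2439 Erlangs


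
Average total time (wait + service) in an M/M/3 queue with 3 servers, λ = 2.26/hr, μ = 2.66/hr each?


a = 0.8496; ρ = 0.2832; P₀ = 0.424960
Lq = P₀·a^c·ρ/(c!(1−ρ)²) = 0.02394
Wq = Lq/λ = 0.02394/2.26 = 0.01059 hr
W = Wq + 1/μ = 0.01059 + 0.37594 = 0.38653 hr

Final: 0.38653 hr


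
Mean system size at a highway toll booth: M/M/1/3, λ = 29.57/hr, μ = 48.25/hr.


ρ = 29.57/48.25 = 0.6128
L = ρ[1 − (K+1)ρ^K + Kρ^(K+1)] / [(1−ρ)(1−ρ^(K+1))]
Numerator: 0.6128·(1 − 4·0.230177 + 3·0.141064) = 0.307947
Denominator: (0.3872)·(0.858936) = 0.332537
L = 0.307947/0.332537 = 0.9261

Final: 0.9261


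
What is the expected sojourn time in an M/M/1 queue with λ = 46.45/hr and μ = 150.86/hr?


W = 1/(μ−λ) = 1/(150.86 − 46.45) = 1/104.41 = 0.009578 hr

Final: 0.009578 hr


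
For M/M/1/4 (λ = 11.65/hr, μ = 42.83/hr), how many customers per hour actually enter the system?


ρ = 0.2720; P_K = (1−ρ)ρ^4/(1−ρ^5) = 0.003991
λ_eff = λ(1 − P_K) = 11.65·(1 − 0.003991) = 11.65·0.996009 = 11.6035 /hr

Final: 11.6035 /hr


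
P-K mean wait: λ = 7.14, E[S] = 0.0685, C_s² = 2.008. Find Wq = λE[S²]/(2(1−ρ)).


ρ = λ·E[S] = 7.14·0.0685 = 0.4891
E[S²] = E[S]²(1+C_s²) = 0.0685²·(1+2.008) = 0.014114
Wq = λ·E[S²]/(2(1−ρ)) = 7.14·0.014114/(2·0.5109) = 0.09862 hr

Final: 0.09862 hr


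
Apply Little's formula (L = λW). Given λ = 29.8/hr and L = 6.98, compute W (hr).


W = L/λ = 6.98/29.8 = 0.2342 hr

Final: 0.2342 hr


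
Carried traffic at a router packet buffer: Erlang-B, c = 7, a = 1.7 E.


B(7,1.7) = 0.001488 (Erlang-B)
Carried load = a(1 − B) = 1.7·(1 − 0.001488) = 1.7·0.998512 = 1.6975 E

Final: 1.6975 Erlangs


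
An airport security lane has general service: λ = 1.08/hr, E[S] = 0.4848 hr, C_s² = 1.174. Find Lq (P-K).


ρ = λ·E[S] = 1.08·0.4848 = 0.5236
Lq = ρ²(1+C_s²)/(2(1−ρ)) = 0.2741·(1+1.174)/(2·0.4764)
= 0.2741·2.1740/0.9528 = 0.62548

Final: 0.62548


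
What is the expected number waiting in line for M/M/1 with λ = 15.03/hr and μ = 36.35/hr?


ρ = 15.03/36.35 = 0.4135
Lq = ρ²/(1−ρ) = 0.1710/0.5865 = 0.2915

Final: 0.2915


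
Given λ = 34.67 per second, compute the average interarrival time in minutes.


Mean interarrival time = 1/λ = 1/34.67 second = 0.02884 second
In minutes: 0.02884 × 0.0166667 = 0.0004807 min

Final: 0.0004807 min


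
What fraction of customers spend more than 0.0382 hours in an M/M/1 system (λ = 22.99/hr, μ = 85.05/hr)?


W ~ Exponential(μ−λ) for M/M/1.
μ − λ = 85.05 − 22.99 = 62.0600
P(W > t) = e^{−(μ−λ)t} = e^{−2.3707} = 0.093416

Final: 0.093416


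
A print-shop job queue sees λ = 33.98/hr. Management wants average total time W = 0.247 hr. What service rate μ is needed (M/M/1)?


W = 1/(μ−λ) ⇒ μ − λ = 1/W = 1/0.247 = 4.0486
μ = λ + 1/W = 33.98 + 4.0486 = 38.0286 per hr

Final: 38.0286 /hr


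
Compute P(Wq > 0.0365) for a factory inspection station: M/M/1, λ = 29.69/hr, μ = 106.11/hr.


ρ = 29.69/106.11 = 0.2798
P(Wq > t) = ρ·e^{−(μ−λ)t} = 0.2798·e^{−2.7893}
= 0.2798·0.061462 = 0.017197

Final: 0.017197


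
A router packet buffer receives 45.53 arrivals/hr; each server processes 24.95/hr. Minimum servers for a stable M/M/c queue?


Stability requires cμ > λ ⇔ c > λ/μ.
λ/μ = 45.53/24.95 = 1.8248
Minimum integer c = ⌊1.8248⌋ + 1 = 2
Check: 2·24.95 = 49.90 > 45.53, while 1·24.95 = 24.95 ≤ 45.53

Final: 2 servers


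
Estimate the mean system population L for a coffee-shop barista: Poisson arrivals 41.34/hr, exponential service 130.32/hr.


ρ = λ/μ = 41.34/130.32 = 0.3172
L = ρ/(1−ρ) = 0.3172/(1 − 0.3172) = 0.3172/0.6828 = 0.4646

Final: 0.4646


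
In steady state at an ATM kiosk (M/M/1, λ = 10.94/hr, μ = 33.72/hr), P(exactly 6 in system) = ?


ρ = 10.94/33.72 = 0.3244
P_n = (1−ρ)·ρ^n = (1 − 0.3244)·0.3244^6 = 0.6756·0.001166 = 0.0007879

Final: 0.0007879


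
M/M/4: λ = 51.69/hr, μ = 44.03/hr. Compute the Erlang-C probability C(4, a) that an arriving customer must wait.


a = λ/μ = 1.1740; ρ = a/4 = 0.2935
P₀ = 0.308189 (from M/M/c formula)
C(c,a) = [a^c/(c!(1−ρ))]·P₀ = [1.89947/(24·0.7065)]·0.308189
= 0.11202·0.308189 = 0.034524

Final: 0.034524


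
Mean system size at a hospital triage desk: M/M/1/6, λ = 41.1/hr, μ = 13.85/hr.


ρ = 41.1/13.85 = 2.9675
L = ρ[1 − (K+1)ρ^K + Kρ^(K+1)] / [(1−ρ)(1−ρ^(K+1))]
Numerator: 2.9675·(1 − 7·682.892418 + 6·2026.489414) = 21899.295361
Denominator: (-1.9675)·(-2025.489414) = 3985.168702
L = 21899.295361/3985.168702 = 5.4952

Final: 5.4952


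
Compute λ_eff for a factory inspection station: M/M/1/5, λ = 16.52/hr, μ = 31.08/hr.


ρ = 0.5315; P_K = (1−ρ)ρ^5/(1−ρ^6) = 0.020334
λ_eff = λ(1 − P_K) = 16.52·(1 − 0.020334) = 16.52·0.979666 = 16.1841 /hr

Final: 16.1841 /hr


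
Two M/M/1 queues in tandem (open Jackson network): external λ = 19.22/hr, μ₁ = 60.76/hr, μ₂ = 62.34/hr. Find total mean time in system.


Each node sees arrival rate λ = 19.22/hr (tandem ⇒ throughput preserved).
W₁ = 1/(μ₁−λ) = 1/(60.76−19.22) = 0.02407 hr
W₂ = 1/(μ₂−λ) = 1/(62.34−19.22) = 0.02319 hr
W_total = W₁ + W₂ = 0.02407 + 0.02319 = 0.04726 hr

Final: 0.04726 hr


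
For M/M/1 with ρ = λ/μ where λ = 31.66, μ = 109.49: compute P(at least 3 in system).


ρ = 31.66/109.49 = 0.2892
P(N ≥ n) = ρ^n = 0.2892^3 = 0.024177

Final: 0.024177


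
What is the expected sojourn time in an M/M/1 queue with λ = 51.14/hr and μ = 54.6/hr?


W = 1/(μ−λ) = 1/(54.6 − 51.14) = 1/3.46 = 0.2890 hr

Final: 0.2890 hr


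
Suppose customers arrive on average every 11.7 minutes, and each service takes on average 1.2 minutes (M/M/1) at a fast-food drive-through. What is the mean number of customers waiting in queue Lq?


λ = 60/11.7 = 5.1282 /hr
μ = 60/1.2 = 50.0000 /hr
ρ = λ/μ = 5.1282/50.0000 = 0.1026
Lq = ρ²/(1−ρ) = 0.01052/0.8974 = 0.01172

Final: 0.01172


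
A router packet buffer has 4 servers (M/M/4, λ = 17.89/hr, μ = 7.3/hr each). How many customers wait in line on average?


a = λ/μ = 2.4507; ρ = a/4 = 0.6127
P₀ = 0.078205
Lq = P₀·a^c·ρ / (c!·(1−ρ)²) = 0.078205·36.07031·0.6127/(24·0.15002)
= 0.48000

Final: 0.48000


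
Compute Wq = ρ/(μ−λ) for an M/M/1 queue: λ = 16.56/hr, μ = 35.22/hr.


ρ = 16.56/35.22 = 0.4702
Wq = ρ/(μ−λ) = 0.4702/(35.22 − 16.56) = 0.4702/18.66 = 0.02520 hr

Final: 0.02520 hr


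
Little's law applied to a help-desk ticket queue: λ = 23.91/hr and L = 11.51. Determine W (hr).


W = L/λ = 11.51/23.91 = 0.4814 hr

Final: 0.4814 hr


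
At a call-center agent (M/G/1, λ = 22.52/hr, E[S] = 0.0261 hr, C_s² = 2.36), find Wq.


ρ = λ·E[S] = 22.52·0.0261 = 0.5878
E[S²] = E[S]²(1+C_s²) = 0.0261²·(1+2.36) = 0.002289
Wq = λ·E[S²]/(2(1−ρ)) = 22.52·0.002289/(2·0.4122) = 0.06252 hr

Final: 0.06252 hr


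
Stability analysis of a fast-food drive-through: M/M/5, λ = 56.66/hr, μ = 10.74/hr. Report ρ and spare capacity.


Total capacity cμ = 5·10.74 = 53.70/hr
ρ = λ/(cμ) = 56.66/53.70 = 1.0551
Stable ⇔ ρ < 1: NO
Spare capacity = cμ − λ = 53.70 − 56.66 = -2.96/hr

Final: ρ = 1.0551; unstable; margin = -2.96/hr


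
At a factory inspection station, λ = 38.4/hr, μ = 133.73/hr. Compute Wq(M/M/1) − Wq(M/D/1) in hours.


ρ = 38.4/133.73 = 0.2871
Wq(M/M/1) = ρ/(μ−λ) = 0.2871/95.33 = 0.003012 hr
Wq(M/D/1) = ρ/(2(μ−λ)) = 0.001506 hr
Savings = 0.003012 − 0.001506 = 0.001506 hr

Final: 0.001506 hr


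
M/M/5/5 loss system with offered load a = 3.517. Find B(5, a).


B(c,a) = (a^c/c!) / Σ_{k=0}^{c} a^k/k!
a^5/5! = 4.484155
Σ terms (k=0..5): 1.00000 + 3.51700 + 6.18464 + 7.25046 + 6.37497 + 4.48415 = 28.811235
B = 4.484155/28.811235 = 0.155639

Final: 0.155639


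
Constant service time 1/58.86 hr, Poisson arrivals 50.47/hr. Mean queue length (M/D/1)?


ρ = 50.47/58.86 = 0.8575
M/D/1: Lq = ρ²/(2(1−ρ)) = 0.7352/(2·0.1425) = 2.57902

Final: 2.57902


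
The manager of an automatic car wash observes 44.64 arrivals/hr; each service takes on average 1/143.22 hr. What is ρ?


ρ = λ/μ = 44.64/143.22 = 0.3117

Final: 0.3117


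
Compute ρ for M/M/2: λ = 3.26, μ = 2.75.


ρ = λ/(cμ) = 3.26/(2·2.75) = 3.26/5.50 = 0.5927

Final: 0.5927


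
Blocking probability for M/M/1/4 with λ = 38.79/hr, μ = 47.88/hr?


ρ = λ/μ = 38.79/47.88 = 0.8102
P_K = (1−ρ)ρ^K/(1−ρ^(K+1)) = (0.1898·0.430787)/(1 − 0.349002)
= 0.081785/0.650998 = 0.125630

Final: 0.125630


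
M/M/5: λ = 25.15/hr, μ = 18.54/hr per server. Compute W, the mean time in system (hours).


a = 1.3565; ρ = 0.2713; P₀ = 0.257316
Lq = P₀·a^c·ρ/(c!(1−ρ)²) = 0.005033
Wq = Lq/λ = 0.005033/25.15 = 0.0002001 hr
W = Wq + 1/μ = 0.0002001 + 0.05394 = 0.05414 hr

Final: 0.05414 hr


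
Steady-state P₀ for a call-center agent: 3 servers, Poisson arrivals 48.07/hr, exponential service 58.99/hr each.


a = λ/μ = 48.07/58.99 = 0.8149; ρ = a/c = 0.2716
Σ_{k=0}^{2} a^k/k! (terms k=0..2) = 1.00000 + 0.81488 + 0.33202 = 2.14690
Tail: a^3/(3!(1−ρ)) = 0.54111/(6·0.7284) = 0.12382
P₀ = 1/(2.14690 + 0.12382) = 1/2.27072 = 0.440389

Final: 0.440389


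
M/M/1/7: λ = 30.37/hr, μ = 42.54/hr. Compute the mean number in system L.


ρ = 30.37/42.54 = 0.7139
L = ρ[1 − (K+1)ρ^K + Kρ^(K+1)] / [(1−ρ)(1−ρ^(K+1))]
Numerator: 0.7139·(1 − 8·0.094522 + 7·0.067481) = 0.511300
Denominator: (0.2861)·(0.932519) = 0.266779
L = 0.511300/0.266779 = 1.9166

Final: 1.9166


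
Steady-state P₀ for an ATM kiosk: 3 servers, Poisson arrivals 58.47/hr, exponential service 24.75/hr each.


a = λ/μ = 58.47/24.75 = 2.3624; ρ = a/c = 0.7875
Σ_{k=0}^{2} a^k/k! (terms k=0..2) = 1.00000 + 2.36242 + 2.79052 = 6.15295
Tail: a^3/(3!(1−ρ)) = 13.18480/(6·0.2125) = 10.33979
P₀ = 1/(6.15295 + 10.33979) = 1/16.49274 = 0.060633

Final: 0.060633


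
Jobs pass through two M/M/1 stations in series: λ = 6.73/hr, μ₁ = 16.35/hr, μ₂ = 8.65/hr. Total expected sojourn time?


Each node sees arrival rate λ = 6.73/hr (tandem ⇒ throughput preserved).
W₁ = 1/(μ₁−λ) = 1/(16.35−6.73) = 0.10395 hr
W₂ = 1/(μ₂−λ) = 1/(8.65−6.73) = 0.52083 hr
W_total = W₁ + W₂ = 0.10395 + 0.52083 = 0.62478 hr

Final: 0.62478 hr


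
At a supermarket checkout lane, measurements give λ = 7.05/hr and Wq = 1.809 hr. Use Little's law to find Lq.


Lq = λWq = 7.05·1.809 = 12.7534

Final: 12.7534


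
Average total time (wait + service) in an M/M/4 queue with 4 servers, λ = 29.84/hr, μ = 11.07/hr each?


a = 2.6956; ρ = 0.6739; P₀ = 0.057674
Lq = P₀·a^c·ρ/(c!(1−ρ)²) = 0.80398
Wq = Lq/λ = 0.80398/29.84 = 0.02694 hr
W = Wq + 1/μ = 0.02694 + 0.09033 = 0.11728 hr

Final: 0.11728 hr


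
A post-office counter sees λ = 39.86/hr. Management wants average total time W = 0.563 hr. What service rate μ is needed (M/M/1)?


W = 1/(μ−λ) ⇒ μ − λ = 1/W = 1/0.563 = 1.7762
μ = λ + 1/W = 39.86 + 1.7762 = 41.6362 per hr

Final: 41.6362 /hr


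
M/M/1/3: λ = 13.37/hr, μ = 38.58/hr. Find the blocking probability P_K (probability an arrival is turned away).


ρ = λ/μ = 13.37/38.58 = 0.3466
P_K = (1−ρ)ρ^K/(1−ρ^(K+1)) = (0.6534·0.041621)/(1 − 0.014424)
= 0.027197/0.985576 = 0.027595

Final: 0.027595


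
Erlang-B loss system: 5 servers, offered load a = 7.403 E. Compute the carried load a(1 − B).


B(5,7.403) = 0.447713 (Erlang-B)
Carried load = a(1 − B) = 7.403·(1 − 0.447713) = 7.403·0.552287 = 4.0886 E

Final: 4.0886 Erlangs


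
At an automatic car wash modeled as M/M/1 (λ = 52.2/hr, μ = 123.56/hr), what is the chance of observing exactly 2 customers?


ρ = 52.2/123.56 = 0.4225
P_n = (1−ρ)·ρ^n = (1 − 0.4225)·0.4225^2 = 0.5775·0.178478 = 0.103077

Final: 0.103077


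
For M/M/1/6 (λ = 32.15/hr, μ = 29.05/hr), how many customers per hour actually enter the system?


ρ = 1.1067; P_K = (1−ρ)ρ^6/(1−ρ^7) = 0.189721
λ_eff = λ(1 − P_K) = 32.15·(1 − 0.189721) = 32.15·0.810279 = 26.0505 /hr

Final: 26.0505 /hr


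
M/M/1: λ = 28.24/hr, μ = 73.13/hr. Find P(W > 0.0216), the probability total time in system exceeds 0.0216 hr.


W ~ Exponential(μ−λ) for M/M/1.
μ − λ = 73.13 − 28.24 = 44.8900
P(W > t) = e^{−(μ−λ)t} = e^{−0.9696} = 0.379226

Final: 0.379226


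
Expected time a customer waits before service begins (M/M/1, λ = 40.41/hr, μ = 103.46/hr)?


ρ = 40.41/103.46 = 0.3906
Wq = ρ/(μ−λ) = 0.3906/(103.46 − 40.41) = 0.3906/63.05 = 0.006195 hr

Final: 0.006195 hr


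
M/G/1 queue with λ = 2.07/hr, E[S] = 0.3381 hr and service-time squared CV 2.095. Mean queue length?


ρ = λ·E[S] = 2.07·0.3381 = 0.6999
Lq = ρ²(1+C_s²)/(2(1−ρ)) = 0.4898·(1+2.095)/(2·0.3001)
= 0.4898·3.0950/0.6003 = 2.52550

Final: 2.52550


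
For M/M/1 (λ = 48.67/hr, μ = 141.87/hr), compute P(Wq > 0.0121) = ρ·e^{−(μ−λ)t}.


ρ = 48.67/141.87 = 0.3431
P(Wq > t) = ρ·e^{−(μ−λ)t} = 0.3431·e^{−1.1277}
= 0.3431·0.323771 = 0.111073

Final: 0.111073


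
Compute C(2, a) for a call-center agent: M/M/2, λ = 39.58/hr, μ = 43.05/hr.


a = λ/μ = 0.9194; ρ = a/2 = 0.4597
P₀ = 0.370146 (from M/M/c formula)
C(c,a) = [a^c/(c!(1−ρ))]·P₀ = [0.84529/(2·0.5403)]·0.370146
= 0.78224·0.370146 = 0.289542

Final: 0.289542


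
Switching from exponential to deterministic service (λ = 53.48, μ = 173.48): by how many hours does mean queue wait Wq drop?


ρ = 53.48/173.48 = 0.3083
Wq(M/M/1) = ρ/(μ−λ) = 0.3083/120.00 = 0.002569 hr
Wq(M/D/1) = ρ/(2(μ−λ)) = 0.001284 hr
Savings = 0.002569 − 0.001284 = 0.001284 hr

Final: 0.001284 hr


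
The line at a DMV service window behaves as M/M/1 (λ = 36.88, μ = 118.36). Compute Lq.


ρ = 36.88/118.36 = 0.3116
Lq = ρ²/(1−ρ) = 0.09709/0.6884 = 0.1410

Final: 0.1410


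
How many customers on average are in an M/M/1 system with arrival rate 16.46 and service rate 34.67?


ρ = λ/μ = 16.46/34.67 = 0.4748
L = ρ/(1−ρ) = 0.4748/(1 − 0.4748) = 0.4748/0.5252 = 0.9039

Final: 0.9039


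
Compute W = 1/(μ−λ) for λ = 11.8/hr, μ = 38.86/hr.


W = 1/(μ−λ) = 1/(38.86 − 11.8) = 1/27.06 = 0.03695 hr

Final: 0.03695 hr


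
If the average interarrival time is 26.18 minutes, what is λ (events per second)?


λ = 1/(interarrival time) in consistent units.
1 second = 0.0166667 min, so λ = 0.0166667/26.18 = 0.0006366 per second

Final: 0.0006366 /sec


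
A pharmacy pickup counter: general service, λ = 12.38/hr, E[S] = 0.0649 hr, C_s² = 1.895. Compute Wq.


ρ = λ·E[S] = 12.38·0.0649 = 0.8035
E[S²] = E[S]²(1+C_s²) = 0.0649²·(1+1.895) = 0.012194
Wq = λ·E[S²]/(2(1−ρ)) = 12.38·0.012194/(2·0.1965) = 0.38404 hr

Final: 0.38404 hr


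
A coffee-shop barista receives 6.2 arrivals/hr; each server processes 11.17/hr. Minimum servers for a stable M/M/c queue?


Stability requires cμ > λ ⇔ c > λ/μ.
λ/μ = 6.2/11.17 = 0.5551
Minimum integer c = ⌊0.5551⌋ + 1 = 1
Check: 1·11.17 = 11.17 > 6.2, while 0·11.17 = 0.00 ≤ 6.2

Final: 1 servers


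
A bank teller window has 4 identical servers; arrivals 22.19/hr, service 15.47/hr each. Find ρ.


ρ = λ/(cμ) = 22.19/(4·15.47) = 22.19/61.88 = 0.3586

Final: 0.3586


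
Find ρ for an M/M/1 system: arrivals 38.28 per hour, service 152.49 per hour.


ρ = λ/μ = 38.28/152.49 = 0.2510

Final: 0.2510


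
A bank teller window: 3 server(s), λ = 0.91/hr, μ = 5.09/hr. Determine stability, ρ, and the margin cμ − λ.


Total capacity cμ = 3·5.09 = 15.27/hr
ρ = λ/(cμ) = 0.91/15.27 = 0.05959
Stable ⇔ ρ < 1: YES
Spare capacity = cμ − λ = 15.27 − 0.91 = 14.36/hr

Final: ρ = 0.05959; stable; margin = 14.36/hr


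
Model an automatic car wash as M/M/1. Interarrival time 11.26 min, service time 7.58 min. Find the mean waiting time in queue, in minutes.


λ = 60/11.26 = 5.3286 /hr
μ = 60/7.58 = 7.9156 /hr
ρ = λ/μ = 5.3286/7.9156 = 0.6732
Wq = ρ/(μ−λ) = 0.6732/(7.9156−5.3286) = 0.26022 hr
In minutes: 0.26022·60 = 15.613 min

Final: 15.613 min


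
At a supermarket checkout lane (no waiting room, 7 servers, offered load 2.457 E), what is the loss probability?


B(c,a) = (a^c/c!) / Σ_{k=0}^{c} a^k/k!
a^7/7! = 0.107252
Σ terms (k=0..7): 1.00000 + 2.45700 + 3.01842 + 2.47209 + 1.51848 + 0.74618 + 0.30556 + 0.10725 = 11.624990
B = 0.107252/11.624990 = 0.009226

Final: 0.009226


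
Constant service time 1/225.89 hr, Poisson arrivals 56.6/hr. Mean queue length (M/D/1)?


ρ = 56.6/225.89 = 0.2506
M/D/1: Lq = ρ²/(2(1−ρ)) = 0.06278/(2·0.7494) = 0.04189

Final: 0.04189


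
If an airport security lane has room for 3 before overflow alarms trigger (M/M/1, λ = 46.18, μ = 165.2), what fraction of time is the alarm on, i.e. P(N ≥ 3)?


ρ = 46.18/165.2 = 0.2795
P(N ≥ n) = ρ^n = 0.2795^3 = 0.021844

Final: 0.021844


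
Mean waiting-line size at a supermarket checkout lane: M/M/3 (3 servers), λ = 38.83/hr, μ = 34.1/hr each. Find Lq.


a = λ/μ = 1.1387; ρ = a/3 = 0.3796
P₀ = 0.314102
Lq = P₀·a^c·ρ / (c!·(1−ρ)²) = 0.314102·1.47652·0.3796/(6·0.38493)
= 0.07622

Final: 0.07622


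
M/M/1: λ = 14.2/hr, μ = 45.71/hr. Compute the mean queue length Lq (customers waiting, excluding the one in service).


ρ = 14.2/45.71 = 0.3107
Lq = ρ²/(1−ρ) = 0.09651/0.6893 = 0.1400

Final: 0.1400


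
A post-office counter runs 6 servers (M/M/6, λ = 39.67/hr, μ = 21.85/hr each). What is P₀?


a = λ/μ = 39.67/21.85 = 1.8156; ρ = a/c = 0.3026
Σ_{k=0}^{5} a^k/k! (terms k=0..5) = 1.00000 + 1.81556 + 1.64813 + 0.99743 + 0.45272 + 0.16439 = 6.07823
Tail: a^6/(6!(1−ρ)) = 35.81497/(720·0.6974) = 0.07133
P₀ = 1/(6.07823 + 0.07133) = 1/6.14955 = 0.162613

Final: 0.162613


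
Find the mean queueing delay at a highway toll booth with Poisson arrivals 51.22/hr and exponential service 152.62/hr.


ρ = 51.22/152.62 = 0.3356
Wq = ρ/(μ−λ) = 0.3356/(152.62 − 51.22) = 0.3356/101.40 = 0.003310 hr

Final: 0.003310 hr


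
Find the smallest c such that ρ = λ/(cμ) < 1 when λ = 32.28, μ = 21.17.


Stability requires cμ > λ ⇔ c > λ/μ.
λ/μ = 32.28/21.17 = 1.5248
Minimum integer c = ⌊1.5248⌋ + 1 = 2
Check: 2·21.17 = 42.34 > 32.28, while 1·21.17 = 21.17 ≤ 32.28

Final: 2 servers


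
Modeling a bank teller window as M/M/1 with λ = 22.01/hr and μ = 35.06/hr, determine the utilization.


ρ = λ/μ = 22.01/35.06 = 0.6278

Final: 0.6278


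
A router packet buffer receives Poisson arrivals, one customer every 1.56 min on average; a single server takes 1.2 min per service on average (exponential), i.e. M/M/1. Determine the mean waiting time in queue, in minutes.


λ = 60/1.56 = 38.4615 /hr
μ = 60/1.2 = 50.0000 /hr
ρ = λ/μ = 38.4615/50.0000 = 0.7692
Wq = ρ/(μ−λ) = 0.7692/(50.0000−38.4615) = 0.06667 hr
In minutes: 0.06667·60 = 4.000 min

Final: 4.000 min


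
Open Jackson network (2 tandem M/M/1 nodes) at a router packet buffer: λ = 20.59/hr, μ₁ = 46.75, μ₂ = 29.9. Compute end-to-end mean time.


Each node sees arrival rate λ = 20.59/hr (tandem ⇒ throughput preserved).
W₁ = 1/(μ₁−λ) = 1/(46.75−20.59) = 0.03823 hr
W₂ = 1/(μ₂−λ) = 1/(29.9−20.59) = 0.10741 hr
W_total = W₁ + W₂ = 0.03823 + 0.10741 = 0.14564 hr

Final: 0.14564 hr


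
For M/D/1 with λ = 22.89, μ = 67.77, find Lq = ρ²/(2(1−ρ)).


ρ = 22.89/67.77 = 0.3378
M/D/1: Lq = ρ²/(2(1−ρ)) = 0.1141/(2·0.6622) = 0.08613

Final: 0.08613


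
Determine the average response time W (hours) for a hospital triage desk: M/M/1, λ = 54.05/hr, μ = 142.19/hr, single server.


W = 1/(μ−λ) = 1/(142.19 − 54.05) = 1/88.14 = 0.01135 hr

Final: 0.01135 hr


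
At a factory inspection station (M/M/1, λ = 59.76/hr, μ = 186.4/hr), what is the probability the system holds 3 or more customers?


ρ = 59.76/186.4 = 0.3206
P(N ≥ n) = ρ^n = 0.3206^3 = 0.032953

Final: 0.032953


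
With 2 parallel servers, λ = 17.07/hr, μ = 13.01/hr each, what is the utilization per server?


ρ = λ/(cμ) = 17.07/(2·13.01) = 17.07/26.02 = 0.6560

Final: 0.6560


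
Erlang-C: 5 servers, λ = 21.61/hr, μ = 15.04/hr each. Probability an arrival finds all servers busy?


a = λ/μ = 1.4368; ρ = a/5 = 0.2874
P₀ = 0.237379 (from M/M/c formula)
C(c,a) = [a^c/(c!(1−ρ))]·P₀ = [6.12399/(120·0.7126)]·0.237379
= 0.07161·0.237379 = 0.016999

Final: 0.016999


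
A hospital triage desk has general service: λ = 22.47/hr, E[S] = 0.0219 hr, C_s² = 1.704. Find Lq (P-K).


ρ = λ·E[S] = 22.47·0.0219 = 0.4921
Lq = ρ²(1+C_s²)/(2(1−ρ)) = 0.2422·(1+1.704)/(2·0.5079)
= 0.2422·2.7040/1.0158 = 0.64459

Final: 0.64459


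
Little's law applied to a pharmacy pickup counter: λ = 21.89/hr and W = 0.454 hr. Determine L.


L = λW = 21.89·0.454 = 9.9381

Final: 9.9381


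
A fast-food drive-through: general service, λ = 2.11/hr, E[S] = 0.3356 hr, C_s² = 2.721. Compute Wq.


ρ = λ·E[S] = 2.11·0.3356 = 0.7081
E[S²] = E[S]²(1+C_s²) = 0.3356²·(1+2.721) = 0.419086
Wq = λ·E[S²]/(2(1−ρ)) = 2.11·0.419086/(2·0.2919) = 1.51477 hr

Final: 1.51477 hr


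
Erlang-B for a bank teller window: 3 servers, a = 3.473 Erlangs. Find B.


B(c,a) = (a^c/c!) / Σ_{k=0}^{c} a^k/k!
a^3/3! = 6.981731
Σ terms (k=0..3): 1.00000 + 3.47300 + 6.03086 + 6.98173 = 17.485595
B = 6.981731/17.485595 = 0.399285

Final: 0.399285


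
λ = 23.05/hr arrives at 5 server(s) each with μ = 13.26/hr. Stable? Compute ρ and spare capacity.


Total capacity cμ = 5·13.26 = 66.30/hr
ρ = λ/(cμ) = 23.05/66.30 = 0.3477
Stable ⇔ ρ < 1: YES
Spare capacity = cμ − λ = 66.30 − 23.05 = 43.25/hr

Final: ρ = 0.3477; stable; margin = 43.25/hr


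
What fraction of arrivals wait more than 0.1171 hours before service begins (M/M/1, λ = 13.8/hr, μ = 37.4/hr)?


ρ = 13.8/37.4 = 0.3690
P(Wq > t) = ρ·e^{−(μ−λ)t} = 0.3690·e^{−2.7636}
= 0.3690·0.063067 = 0.023271

Final: 0.023271


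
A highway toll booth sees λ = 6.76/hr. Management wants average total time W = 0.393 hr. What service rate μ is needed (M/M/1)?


W = 1/(μ−λ) ⇒ μ − λ = 1/W = 1/0.393 = 2.5445
μ = λ + 1/W = 6.76 + 2.5445 = 9.3045 per hr

Final: 9.3045 /hr


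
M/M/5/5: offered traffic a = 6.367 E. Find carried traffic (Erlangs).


B(5,6.367) = 0.385267 (Erlang-B)
Carried load = a(1 − B) = 6.367·(1 − 0.385267) = 6.367·0.614733 = 3.9140 E

Final: 3.9140 Erlangs


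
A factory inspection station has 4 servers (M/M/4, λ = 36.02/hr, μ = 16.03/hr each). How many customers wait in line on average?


a = λ/μ = 2.2470; ρ = a/4 = 0.5618
P₀ = 0.099143
Lq = P₀·a^c·ρ / (c!·(1−ρ)²) = 0.099143·25.49416·0.5618/(24·0.19205)
= 0.30805

Final: 0.30805


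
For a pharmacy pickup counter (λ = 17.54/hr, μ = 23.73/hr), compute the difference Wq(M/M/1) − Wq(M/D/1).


ρ = 17.54/23.73 = 0.7391
Wq(M/M/1) = ρ/(μ−λ) = 0.7391/6.19 = 0.11941 hr
Wq(M/D/1) = ρ/(2(μ−λ)) = 0.05971 hr
Savings = 0.11941 − 0.05971 = 0.05971 hr

Final: 0.05971 hr


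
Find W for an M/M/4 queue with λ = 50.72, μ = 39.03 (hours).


a = 1.2995; ρ = 0.3249; P₀ = 0.271323
Lq = P₀·a^c·ρ/(c!(1−ρ)²) = 0.02298
Wq = Lq/λ = 0.02298/50.72 = 0.0004531 hr
W = Wq + 1/μ = 0.0004531 + 0.02562 = 0.02607 hr

Final: 0.02607 hr


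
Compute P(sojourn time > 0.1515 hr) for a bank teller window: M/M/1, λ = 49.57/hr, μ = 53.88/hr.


W ~ Exponential(μ−λ) for M/M/1.
μ − λ = 53.88 − 49.57 = 4.3100
P(W > t) = e^{−(μ−λ)t} = e^{−0.6530} = 0.520500

Final: 0.520500


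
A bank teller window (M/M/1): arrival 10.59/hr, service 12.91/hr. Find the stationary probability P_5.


ρ = 10.59/12.91 = 0.8203
P_n = (1−ρ)·ρ^n = (1 − 0.8203)·0.8203^5 = 0.1797·0.371406 = 0.066744

Final: 0.066744


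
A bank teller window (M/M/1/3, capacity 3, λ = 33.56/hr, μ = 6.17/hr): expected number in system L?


ρ = 33.56/6.17 = 5.4392
L = ρ[1 − (K+1)ρ^K + Kρ^(K+1)] / [(1−ρ)(1−ρ^(K+1))]
Numerator: 5.4392·(1 − 4·160.920126 + 3·875.280297) = 10786.849690
Denominator: (-4.4392)·(-874.280297) = 3881.124366
L = 10786.849690/3881.124366 = 2.7793

Final: 2.7793


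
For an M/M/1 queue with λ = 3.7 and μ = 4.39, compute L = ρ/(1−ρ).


ρ = λ/μ = 3.7/4.39 = 0.8428
L = ρ/(1−ρ) = 0.8428/(1 − 0.8428) = 0.8428/0.1572 = 5.3623

Final: 5.3623


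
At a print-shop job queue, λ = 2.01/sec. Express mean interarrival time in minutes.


Mean interarrival time = 1/λ = 1/2.01 second = 0.49751 second
In minutes: 0.49751 × 0.0166667 = 0.008292 min

Final: 0.008292 min


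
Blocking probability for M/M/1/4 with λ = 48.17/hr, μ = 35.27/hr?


ρ = λ/μ = 48.17/35.27 = 1.3657
P_K = (1−ρ)ρ^K/(1−ρ^(K+1)) = (-0.3657·3.479243)/(1 − 4.751776)
= -1.272533/-3.751776 = 0.339181

Final: 0.339181


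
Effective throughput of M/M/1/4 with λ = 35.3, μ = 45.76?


ρ = 0.7714; P_K = (1−ρ)ρ^4/(1−ρ^5) = 0.111371
λ_eff = λ(1 − P_K) = 35.3·(1 − 0.111371) = 35.3·0.888629 = 31.3686 /hr

Final: 31.3686 /hr


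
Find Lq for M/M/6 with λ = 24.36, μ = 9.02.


a = λ/μ = 2.7007; ρ = a/6 = 0.4501
P₀ = 0.066560
Lq = P₀·a^c·ρ / (c!·(1−ρ)²) = 0.066560·387.99353·0.4501/(720·0.30238)
= 0.05339

Final: 0.05339


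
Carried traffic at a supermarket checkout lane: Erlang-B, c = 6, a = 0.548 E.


B(6,0.548) = 0.00002174 (Erlang-B)
Carried load = a(1 − B) = 0.548·(1 − 0.00002174) = 0.548·0.999978 = 0.5480 E

Final: 0.5480 Erlangs


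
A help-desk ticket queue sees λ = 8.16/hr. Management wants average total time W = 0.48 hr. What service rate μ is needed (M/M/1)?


W = 1/(μ−λ) ⇒ μ − λ = 1/W = 1/0.48 = 2.0833
μ = λ + 1/W = 8.16 + 2.0833 = 10.2433 per hr

Final: 10.2433 /hr


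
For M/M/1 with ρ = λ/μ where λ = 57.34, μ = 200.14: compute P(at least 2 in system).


ρ = 57.34/200.14 = 0.2865
P(N ≥ n) = ρ^n = 0.2865^2 = 0.082082

Final: 0.082082


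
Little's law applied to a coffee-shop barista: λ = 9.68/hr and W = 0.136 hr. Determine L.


L = λW = 9.68·0.136 = 1.3165

Final: 1.3165


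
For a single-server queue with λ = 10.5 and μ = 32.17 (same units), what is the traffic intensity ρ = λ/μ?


ρ = λ/μ = 10.5/32.17 = 0.3264

Final: 0.3264


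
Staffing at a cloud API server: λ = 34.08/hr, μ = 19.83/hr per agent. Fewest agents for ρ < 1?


Stability requires cμ > λ ⇔ c > λ/μ.
λ/μ = 34.08/19.83 = 1.7186
Minimum integer c = ⌊1.7186⌋ + 1 = 2
Check: 2·19.83 = 39.66 > 34.08, while 1·19.83 = 19.83 ≤ 34.08

Final: 2 servers
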